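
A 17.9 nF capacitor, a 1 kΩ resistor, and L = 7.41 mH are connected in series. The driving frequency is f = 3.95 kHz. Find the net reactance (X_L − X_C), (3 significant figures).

ω = 2πf = 24820 rad/s
X_L = ωL = 184 Ω
X_C = 1/(ωC) = 2250 Ω
X = 184 − 2250 = -2070 Ω

-2070 Ω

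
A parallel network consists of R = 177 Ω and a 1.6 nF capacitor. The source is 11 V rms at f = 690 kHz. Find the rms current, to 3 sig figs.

ω = 2πf = 4.335e+06 rad/s
X_C = 1/(ωC) = 144 Ω
Parallel: admittances add. Y = 1/R + jωC
Y = (0.00565 + j0.00694) S
|Y| = 0.00895 S → |Z| = 1/|Y| = 112 Ω, ∠Z = −∠Y = -50.8°
I = V/|Z| = 11/112 = 98.4 mA

98.4 mA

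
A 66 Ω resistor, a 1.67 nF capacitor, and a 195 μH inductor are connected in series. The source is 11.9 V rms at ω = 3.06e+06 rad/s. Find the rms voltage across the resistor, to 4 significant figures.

1.933 V

X_L = ωL = 596.7 Ω
X_C = 1/(ωC) = 195.7 Ω
Net reactance X = X_L − X_C = 401.0 Ω
Z = 66.00 + j401.0 Ω
|Z| = √(66.00² + 401.0²) = 406.4 Ω
I = V/|Z| = 29.28 mA
V_R = I·|Z_R| = 0.02928 × 66.00 = 1.933 V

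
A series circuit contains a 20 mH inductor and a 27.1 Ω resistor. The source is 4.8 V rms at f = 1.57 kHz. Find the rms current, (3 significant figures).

24.1 mA

ω = 2πf = 9865 rad/s
X_L = ωL = 197 Ω
Z = 27.1 + j197 Ω
|Z| = √(27.1² + 197²) = 199 Ω
I = V/|Z| = 4.8/199 = 24.1 mA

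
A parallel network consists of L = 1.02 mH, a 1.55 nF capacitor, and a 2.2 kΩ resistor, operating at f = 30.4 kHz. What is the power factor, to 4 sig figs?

ω = 2πf = 191000 rad/s
X_L = ωL = 194.8 Ω
X_C = 1/(ωC) = 3378 Ω
Parallel: admittances add. Y = 1/R + 1/(jωL) + jωC
Y = (0.0004545 − j0.004837) S
|Y| = 0.004858 S → |Z| = 1/|Y| = 205.8 Ω, ∠Z = −∠Y = 84.63°
cos φ = cos(84.63°) = 0.09357

0.09357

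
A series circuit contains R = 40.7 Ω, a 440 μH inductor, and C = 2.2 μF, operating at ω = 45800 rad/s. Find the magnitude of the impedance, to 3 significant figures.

X_L = ωL = 20.2 Ω
X_C = 1/(ωC) = 9.92 Ω
Net reactance X = X_L − X_C = 10.2 Ω
Z = 40.7 + j10.2 Ω
|Z| = √(40.7² + 10.2²) = 42.0 Ω

42.0 Ω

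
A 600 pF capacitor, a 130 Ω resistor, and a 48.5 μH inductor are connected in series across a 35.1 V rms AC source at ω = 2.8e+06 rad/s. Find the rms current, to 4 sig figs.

73.51 mA

X_L = ωL = 135.8 Ω
X_C = 1/(ωC) = 595.2 Ω
Net reactance X = X_L − X_C = -459.4 Ω
Z = 130.0 − j459.4 Ω
|Z| = √(130.0² + 459.4²) = 477.5 Ω
I = V/|Z| = 35.1/477.5 = 73.51 mA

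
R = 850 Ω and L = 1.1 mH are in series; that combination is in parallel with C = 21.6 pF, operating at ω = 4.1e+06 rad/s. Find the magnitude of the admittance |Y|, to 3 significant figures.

X_L = ωL = 4510 Ω
X_C = 1/(ωC) = 11300 Ω
Branch 1 (R+jX_L): Z₁ = 850 + j4510 Ω, |Z₁| = 4590 Ω
Branch 2 (−jX_C): Z₂ = −j11300 Ω
Parallel: Z = Z₁Z₂/(Z₁+Z₂), |Z| = 7580 Ω, ∠Z = 72.2°
|Y| = 1/|Z| = 132 μS

132 μS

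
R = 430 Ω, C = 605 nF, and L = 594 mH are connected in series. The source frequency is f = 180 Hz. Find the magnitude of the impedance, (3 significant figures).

ω = 2πf = 1131 rad/s
X_L = ωL = 672 Ω
X_C = 1/(ωC) = 1460 Ω
Net reactance X = X_L − X_C = -790 Ω
Z = 430 − j790 Ω
|Z| = √(430² + 790²) = 899 Ω

899 Ω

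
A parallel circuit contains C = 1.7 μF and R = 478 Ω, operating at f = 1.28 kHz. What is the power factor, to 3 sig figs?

ω = 2πf = 8042 rad/s
X_C = 1/(ωC) = 73.1 Ω
Parallel: admittances add. Y = 1/R + jωC
Y = (0.00209 + j0.0137) S
|Y| = 0.0138 S → |Z| = 1/|Y| = 72.3 Ω, ∠Z = −∠Y = -81.3°
cos φ = cos(-81.3°) = 0.151

0.151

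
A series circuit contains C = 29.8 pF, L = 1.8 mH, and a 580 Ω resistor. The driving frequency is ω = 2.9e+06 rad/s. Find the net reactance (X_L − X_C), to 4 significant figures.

X_L = ωL = 5220 Ω
X_C = 1/(ωC) = 11570 Ω
X = 5220 − 11570 = -6351 Ω

-6351 Ω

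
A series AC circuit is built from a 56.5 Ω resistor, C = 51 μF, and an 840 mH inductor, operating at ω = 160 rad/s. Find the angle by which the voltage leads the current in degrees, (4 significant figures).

X_L = ωL = 134.4 Ω
X_C = 1/(ωC) = 122.5 Ω
Net reactance X = X_L − X_C = 11.85 Ω
Z = 56.50 + j11.85 Ω
|Z| = √(56.50² + 11.85²) = 57.73 Ω
∠Z = arctan(11.85/56.50) = 11.85°

11.85°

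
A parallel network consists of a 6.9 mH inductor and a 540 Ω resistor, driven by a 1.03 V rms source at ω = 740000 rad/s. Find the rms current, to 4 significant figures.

1.918 mA

X_L = ωL = 5106 Ω
Parallel: admittances add. Y = 1/R + 1/(jωL)
Y = (0.001852 − j0.0001958) S
|Y| = 0.001862 S → |Z| = 1/|Y| = 537.0 Ω, ∠Z = −∠Y = 6.037°
I = V/|Z| = 1.03/537.0 = 1.918 mA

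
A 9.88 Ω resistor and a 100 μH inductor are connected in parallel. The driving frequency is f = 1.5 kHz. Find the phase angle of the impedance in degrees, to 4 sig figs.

84.55°

ω = 2πf = 9425 rad/s
X_L = ωL = 0.9425 Ω
Parallel: admittances add. Y = 1/R + 1/(jωL)
Y = (0.1012 − j1.061) S
|Y| = 1.066 S → |Z| = 1/|Y| = 0.9382 Ω, ∠Z = −∠Y = 84.55°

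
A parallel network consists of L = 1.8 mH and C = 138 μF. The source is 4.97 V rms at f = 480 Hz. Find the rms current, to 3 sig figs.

1.15 A

ω = 2πf = 3016 rad/s
X_L = ωL = 5.43 Ω
X_C = 1/(ωC) = 2.40 Ω
Parallel: admittances add. Y = 1/(jωL) + jωC
Y = (0 + j0.232) S
|Y| = 0.232 S → |Z| = 1/|Y| = 4.31 Ω, ∠Z = −∠Y = -90.0°
I = V/|Z| = 4.97/4.31 = 1.15 A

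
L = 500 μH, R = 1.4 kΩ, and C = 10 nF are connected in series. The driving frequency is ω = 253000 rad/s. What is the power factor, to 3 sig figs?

0.982

X_L = ωL = 126 Ω
X_C = 1/(ωC) = 395 Ω
Net reactance X = X_L − X_C = -269 Ω
Z = 1400 − j269 Ω
|Z| = √(1400² + 269²) = 1430 Ω
∠Z = arctan(-269/1400) = -10.9°
cos φ = cos(-10.9°) = 0.982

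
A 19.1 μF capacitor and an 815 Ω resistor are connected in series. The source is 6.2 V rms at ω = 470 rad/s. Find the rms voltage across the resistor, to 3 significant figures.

X_C = 1/(ωC) = 111 Ω
Z = 815 − j111 Ω
|Z| = √(815² + 111²) = 823 Ω
I = V/|Z| = 7.54 mA
V_R = I·|Z_R| = 0.00754 × 815 = 6.14 V

6.14 V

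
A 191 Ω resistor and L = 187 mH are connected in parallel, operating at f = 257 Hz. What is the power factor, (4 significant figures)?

ω = 2πf = 1615 rad/s
X_L = ωL = 302.0 Ω
Parallel: admittances add. Y = 1/R + 1/(jωL)
Y = (0.005236 − j0.003312) S
|Y| = 0.006195 S → |Z| = 1/|Y| = 161.4 Ω, ∠Z = −∠Y = 32.31°
cos φ = cos(32.31°) = 0.8451

0.8451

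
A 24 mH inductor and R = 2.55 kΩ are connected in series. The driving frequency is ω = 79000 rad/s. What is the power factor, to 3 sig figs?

X_L = ωL = 1900 Ω
Z = 2550 + j1900 Ω
|Z| = √(2550² + 1900²) = 3180 Ω
∠Z = arctan(1900/2550) = 36.6°
cos φ = cos(36.6°) = 0.802

0.802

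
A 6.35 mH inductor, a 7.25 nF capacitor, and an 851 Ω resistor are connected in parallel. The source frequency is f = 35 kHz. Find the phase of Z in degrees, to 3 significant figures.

-36.8°

ω = 2πf = 219900 rad/s
X_L = ωL = 1400 Ω
X_C = 1/(ωC) = 627 Ω
Parallel: admittances add. Y = 1/R + 1/(jωL) + jωC
Y = (0.00118 + j0.000878) S
|Y| = 0.00147 S → |Z| = 1/|Y| = 682 Ω, ∠Z = −∠Y = -36.8°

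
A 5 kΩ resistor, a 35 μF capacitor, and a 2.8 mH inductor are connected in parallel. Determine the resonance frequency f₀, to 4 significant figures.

508.4 Hz

ω₀ = 1/√(LC) = 1/√(0.0028 × 3.5e-05) = 3194 rad/s
f₀ = ω₀/(2π) = 508.4 Hz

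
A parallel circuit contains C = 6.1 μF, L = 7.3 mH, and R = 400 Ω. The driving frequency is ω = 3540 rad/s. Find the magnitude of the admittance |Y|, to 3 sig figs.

17.3 mS

X_L = ωL = 25.8 Ω
X_C = 1/(ωC) = 46.3 Ω
Parallel: admittances add. Y = 1/R + 1/(jωL) + jωC
Y = (0.00250 − j0.0171) S
|Y| = 0.0173 S → |Z| = 1/|Y| = 57.9 Ω, ∠Z = −∠Y = 81.7°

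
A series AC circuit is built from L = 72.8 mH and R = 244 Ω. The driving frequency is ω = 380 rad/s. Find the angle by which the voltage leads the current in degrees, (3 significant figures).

X_L = ωL = 27.7 Ω
Z = 244 + j27.7 Ω
|Z| = √(244² + 27.7²) = 246 Ω
∠Z = arctan(27.7/244) = 6.47°

6.47°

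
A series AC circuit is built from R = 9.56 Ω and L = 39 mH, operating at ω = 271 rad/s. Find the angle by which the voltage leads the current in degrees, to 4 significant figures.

X_L = ωL = 10.57 Ω
Z = 9.560 + j10.57 Ω
|Z| = √(9.560² + 10.57²) = 14.25 Ω
∠Z = arctan(10.57/9.560) = 47.87°

47.87°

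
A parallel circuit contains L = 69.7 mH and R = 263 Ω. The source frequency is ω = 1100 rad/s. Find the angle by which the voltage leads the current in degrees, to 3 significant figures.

X_L = ωL = 76.7 Ω
Parallel: admittances add. Y = 1/R + 1/(jωL)
Y = (0.00380 − j0.0130) S
|Y| = 0.0136 S → |Z| = 1/|Y| = 73.6 Ω, ∠Z = −∠Y = 73.7°

73.7°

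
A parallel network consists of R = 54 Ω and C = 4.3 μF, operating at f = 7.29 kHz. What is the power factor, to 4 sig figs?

ω = 2πf = 45800 rad/s
X_C = 1/(ωC) = 5.077 Ω
Parallel: admittances add. Y = 1/R + jωC
Y = (0.01852 + j0.1970) S
|Y| = 0.1978 S → |Z| = 1/|Y| = 5.055 Ω, ∠Z = −∠Y = -84.63°
cos φ = cos(-84.63°) = 0.09361

0.09361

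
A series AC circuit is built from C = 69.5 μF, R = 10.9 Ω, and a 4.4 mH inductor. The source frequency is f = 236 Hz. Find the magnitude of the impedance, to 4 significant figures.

11.35 Ω

ω = 2πf = 1483 rad/s
X_L = ωL = 6.524 Ω
X_C = 1/(ωC) = 9.703 Ω
Net reactance X = X_L − X_C = -3.179 Ω
Z = 10.90 − j3.179 Ω
|Z| = √(10.90² + 3.179²) = 11.35 Ω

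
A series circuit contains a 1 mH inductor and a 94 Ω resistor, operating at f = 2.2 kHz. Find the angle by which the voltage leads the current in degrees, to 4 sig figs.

ω = 2πf = 13820 rad/s
X_L = ωL = 13.82 Ω
Z = 94.00 + j13.82 Ω
|Z| = √(94.00² + 13.82²) = 95.01 Ω
∠Z = arctan(13.82/94.00) = 8.366°

8.366°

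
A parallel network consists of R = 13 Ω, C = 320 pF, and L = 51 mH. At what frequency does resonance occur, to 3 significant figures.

39.4 kHz

ω₀ = 1/√(LC) = 1/√(0.051 × 3.2e-10) = 247500 rad/s
f₀ = ω₀/(2π) = 39.4 kHz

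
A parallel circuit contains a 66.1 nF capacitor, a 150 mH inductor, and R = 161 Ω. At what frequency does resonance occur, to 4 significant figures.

ω₀ = 1/√(LC) = 1/√(0.15 × 6.61e-08) = 10040 rad/s
f₀ = ω₀/(2π) = 1.598 kHz

1.598 kHz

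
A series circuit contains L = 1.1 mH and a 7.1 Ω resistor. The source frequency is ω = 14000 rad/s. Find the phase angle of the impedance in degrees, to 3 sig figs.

65.2°

X_L = ωL = 15.4 Ω
Z = 7.10 + j15.4 Ω
|Z| = √(7.10² + 15.4²) = 17.0 Ω
∠Z = arctan(15.4/7.10) = 65.2°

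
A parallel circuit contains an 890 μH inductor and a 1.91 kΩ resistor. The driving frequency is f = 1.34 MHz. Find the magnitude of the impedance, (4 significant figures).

ω = 2πf = 8.419e+06 rad/s
X_L = ωL = 7493 Ω
Parallel: admittances add. Y = 1/R + 1/(jωL)
Y = (0.0005236 − j0.0001335) S
|Y| = 0.0005403 S → |Z| = 1/|Y| = 1851 Ω, ∠Z = −∠Y = 14.30°

1851 Ω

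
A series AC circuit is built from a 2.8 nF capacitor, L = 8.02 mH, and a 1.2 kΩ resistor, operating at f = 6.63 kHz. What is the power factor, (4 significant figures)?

0.1441

ω = 2πf = 41660 rad/s
X_L = ωL = 334.1 Ω
X_C = 1/(ωC) = 8573 Ω
Net reactance X = X_L − X_C = -8239 Ω
Z = 1200 − j8239 Ω
|Z| = √(1200² + 8239²) = 8326 Ω
∠Z = arctan(-8239/1200) = -81.71°
cos φ = cos(-81.71°) = 0.1441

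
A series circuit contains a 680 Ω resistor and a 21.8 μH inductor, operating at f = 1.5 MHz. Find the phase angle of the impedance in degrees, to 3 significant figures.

16.8°

ω = 2πf = 9.425e+06 rad/s
X_L = ωL = 205 Ω
Z = 680 + j205 Ω
|Z| = √(680² + 205²) = 710 Ω
∠Z = arctan(205/680) = 16.8°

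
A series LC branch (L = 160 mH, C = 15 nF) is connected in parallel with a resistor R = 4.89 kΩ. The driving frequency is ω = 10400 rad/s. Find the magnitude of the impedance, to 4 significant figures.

3406 Ω

X_L = ωL = 1664 Ω
X_C = 1/(ωC) = 6410 Ω
Branch 1: Z₁ = R = 4890 Ω
Branch 2 (series LC): Z₂ = j(X_L − X_C) = −j4746 Ω
Parallel: Z = Z₁Z₂/(Z₁+Z₂), |Z| = 3406 Ω, ∠Z = -45.85°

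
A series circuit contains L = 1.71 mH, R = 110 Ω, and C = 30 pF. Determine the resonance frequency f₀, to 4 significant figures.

ω₀ = 1/√(LC) = 1/√(0.00171 × 3e-11) = 4.415e+06 rad/s
f₀ = ω₀/(2π) = 702.7 kHz

702.7 kHz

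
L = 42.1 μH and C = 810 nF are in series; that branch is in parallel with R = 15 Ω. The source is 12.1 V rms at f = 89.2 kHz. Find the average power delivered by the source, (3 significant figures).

ω = 2πf = 560500 rad/s
X_L = ωL = 23.6 Ω
X_C = 1/(ωC) = 2.20 Ω
Branch 1: Z₁ = R = 15.0 Ω
Branch 2 (series LC): Z₂ = j(X_L − X_C) = j21.4 Ω
Parallel: Z = Z₁Z₂/(Z₁+Z₂), |Z| = 12.3 Ω, ∠Z = 35.0°
I = V/|Z| = 985 mA
P = VI cos φ = 12.1 × 0.985 × cos(35.0°) = 9.76 W

9.76 W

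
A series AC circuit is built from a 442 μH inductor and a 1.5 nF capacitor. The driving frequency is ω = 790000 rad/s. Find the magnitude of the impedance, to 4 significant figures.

X_L = ωL = 349.2 Ω
X_C = 1/(ωC) = 843.9 Ω
Net reactance X = X_L − X_C = -494.7 Ω
Z = − j494.7 Ω
|Z| = √(0² + 494.7²) = 494.7 Ω

494.7 Ω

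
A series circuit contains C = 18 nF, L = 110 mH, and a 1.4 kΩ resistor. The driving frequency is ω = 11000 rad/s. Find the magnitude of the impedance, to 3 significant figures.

X_L = ωL = 1210 Ω
X_C = 1/(ωC) = 5050 Ω
Net reactance X = X_L − X_C = -3840 Ω
Z = 1400 − j3840 Ω
|Z| = √(1400² + 3840²) = 4090 Ω

4090 Ω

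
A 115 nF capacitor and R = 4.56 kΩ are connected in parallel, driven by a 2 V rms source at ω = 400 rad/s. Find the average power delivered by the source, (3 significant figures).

877 μW

X_C = 1/(ωC) = 21700 Ω
Parallel: admittances add. Y = 1/R + jωC
Y = (0.000219 + j4.6e-05) S
|Y| = 0.000224 S → |Z| = 1/|Y| = 4460 Ω, ∠Z = −∠Y = -11.8°
I = V/|Z| = 448 μA
P = VI cos φ = 2 × 0.000448 × cos(-11.8°) = 877 μW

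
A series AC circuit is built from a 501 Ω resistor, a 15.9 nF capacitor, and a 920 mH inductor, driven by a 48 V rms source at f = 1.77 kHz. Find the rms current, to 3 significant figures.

ω = 2πf = 11120 rad/s
X_L = ωL = 10200 Ω
X_C = 1/(ωC) = 5660 Ω
Net reactance X = X_L − X_C = 4580 Ω
Z = 501 + j4580 Ω
|Z| = √(501² + 4580²) = 4600 Ω
I = V/|Z| = 48/4600 = 10.4 mA

10.4 mA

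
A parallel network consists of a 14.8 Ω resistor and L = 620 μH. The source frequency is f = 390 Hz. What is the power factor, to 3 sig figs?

ω = 2πf = 2450 rad/s
X_L = ωL = 1.52 Ω
Parallel: admittances add. Y = 1/R + 1/(jωL)
Y = (0.0676 − j0.658) S
|Y| = 0.662 S → |Z| = 1/|Y| = 1.51 Ω, ∠Z = −∠Y = 84.1°
cos φ = cos(84.1°) = 0.102

0.102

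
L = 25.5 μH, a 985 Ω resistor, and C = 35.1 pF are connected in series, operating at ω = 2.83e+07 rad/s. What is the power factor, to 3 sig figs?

X_L = ωL = 722 Ω
X_C = 1/(ωC) = 1010 Ω
Net reactance X = X_L − X_C = -285 Ω
Z = 985 − j285 Ω
|Z| = √(985² + 285²) = 1030 Ω
∠Z = arctan(-285/985) = -16.1°
cos φ = cos(-16.1°) = 0.961

0.961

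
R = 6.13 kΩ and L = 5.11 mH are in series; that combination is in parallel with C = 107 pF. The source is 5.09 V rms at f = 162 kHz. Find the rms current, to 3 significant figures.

504 μA

ω = 2πf = 1.018e+06 rad/s
X_L = ωL = 5200 Ω
X_C = 1/(ωC) = 9180 Ω
Branch 1 (R+jX_L): Z₁ = 6130 + j5200 Ω, |Z₁| = 8040 Ω
Branch 2 (−jX_C): Z₂ = −j9180 Ω
Parallel: Z = Z₁Z₂/(Z₁+Z₂), |Z| = 10100 Ω, ∠Z = -16.7°
I = V/|Z| = 5.09/10100 = 504 μA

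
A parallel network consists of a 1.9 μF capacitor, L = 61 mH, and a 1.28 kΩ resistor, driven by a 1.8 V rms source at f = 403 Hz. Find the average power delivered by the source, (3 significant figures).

2.53 mW

ω = 2πf = 2532 rad/s
X_L = ωL = 154 Ω
X_C = 1/(ωC) = 208 Ω
Parallel: admittances add. Y = 1/R + 1/(jωL) + jωC
Y = (0.000781 − j0.00166) S
|Y| = 0.00184 S → |Z| = 1/|Y| = 544 Ω, ∠Z = −∠Y = 64.8°
I = V/|Z| = 3.31 mA
P = VI cos φ = 1.8 × 0.00331 × cos(64.8°) = 2.53 mW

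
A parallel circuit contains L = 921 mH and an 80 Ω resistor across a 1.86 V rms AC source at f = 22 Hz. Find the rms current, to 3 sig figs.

27.5 mA

ω = 2πf = 138.2 rad/s
X_L = ωL = 127 Ω
Parallel: admittances add. Y = 1/R + 1/(jωL)
Y = (0.0125 − j0.00785) S
|Y| = 0.0148 S → |Z| = 1/|Y| = 67.7 Ω, ∠Z = −∠Y = 32.1°
I = V/|Z| = 1.86/67.7 = 27.5 mA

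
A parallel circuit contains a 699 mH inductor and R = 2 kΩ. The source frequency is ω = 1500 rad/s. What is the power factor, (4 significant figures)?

X_L = ωL = 1048 Ω
Parallel: admittances add. Y = 1/R + 1/(jωL)
Y = (0.0005000 − j0.0009537) S
|Y| = 0.001077 S → |Z| = 1/|Y| = 928.6 Ω, ∠Z = −∠Y = 62.33°
cos φ = cos(62.33°) = 0.4643

0.4643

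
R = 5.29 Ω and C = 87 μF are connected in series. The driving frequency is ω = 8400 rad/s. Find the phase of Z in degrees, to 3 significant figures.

-14.5°

X_C = 1/(ωC) = 1.37 Ω
Z = 5.29 − j1.37 Ω
|Z| = √(5.29² + 1.37²) = 5.46 Ω
∠Z = arctan(-1.37/5.29) = -14.5°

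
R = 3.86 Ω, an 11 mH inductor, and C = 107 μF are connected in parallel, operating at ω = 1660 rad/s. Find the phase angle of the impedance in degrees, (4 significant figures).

X_L = ωL = 18.26 Ω
X_C = 1/(ωC) = 5.630 Ω
Parallel: admittances add. Y = 1/R + 1/(jωL) + jωC
Y = (0.2591 + j0.1229) S
|Y| = 0.2867 S → |Z| = 1/|Y| = 3.488 Ω, ∠Z = −∠Y = -25.37°

-25.37°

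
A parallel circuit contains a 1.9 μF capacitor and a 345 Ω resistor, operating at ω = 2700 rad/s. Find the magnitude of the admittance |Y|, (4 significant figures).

5.892 mS

X_C = 1/(ωC) = 194.9 Ω
Parallel: admittances add. Y = 1/R + jωC
Y = (0.002899 + j0.005130) S
|Y| = 0.005892 S → |Z| = 1/|Y| = 169.7 Ω, ∠Z = −∠Y = -60.53°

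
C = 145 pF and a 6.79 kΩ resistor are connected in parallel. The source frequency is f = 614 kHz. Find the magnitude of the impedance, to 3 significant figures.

ω = 2πf = 3.858e+06 rad/s
X_C = 1/(ωC) = 1790 Ω
Parallel: admittances add. Y = 1/R + jωC
Y = (0.000147 + j0.000559) S
|Y| = 0.000578 S → |Z| = 1/|Y| = 1730 Ω, ∠Z = −∠Y = -75.3°

1730 Ω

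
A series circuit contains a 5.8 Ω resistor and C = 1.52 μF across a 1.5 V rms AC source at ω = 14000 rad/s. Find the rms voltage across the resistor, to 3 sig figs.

0.184 V

X_C = 1/(ωC) = 47.0 Ω
Z = 5.80 − j47.0 Ω
|Z| = √(5.80² + 47.0²) = 47.3 Ω
I = V/|Z| = 31.7 mA
V_R = I·|Z_R| = 0.0317 × 5.80 = 0.184 V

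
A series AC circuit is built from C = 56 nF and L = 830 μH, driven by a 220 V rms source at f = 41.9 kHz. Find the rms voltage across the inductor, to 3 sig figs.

ω = 2πf = 263300 rad/s
X_L = ωL = 219 Ω
X_C = 1/(ωC) = 67.8 Ω
Net reactance X = X_L − X_C = 151 Ω
Z = j151 Ω
|Z| = √(0² + 151²) = 151 Ω
I = V/|Z| = 1.46 A
V_L = I·|Z_L| = 1.46 × 219 = 319 V

319 V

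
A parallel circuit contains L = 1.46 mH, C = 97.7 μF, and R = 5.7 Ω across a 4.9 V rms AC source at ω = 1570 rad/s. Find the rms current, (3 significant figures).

1.63 A

X_L = ωL = 2.29 Ω
X_C = 1/(ωC) = 6.52 Ω
Parallel: admittances add. Y = 1/R + 1/(jωL) + jωC
Y = (0.175 − j0.283) S
|Y| = 0.333 S → |Z| = 1/|Y| = 3.00 Ω, ∠Z = −∠Y = 58.2°
I = V/|Z| = 4.9/3.00 = 1.63 A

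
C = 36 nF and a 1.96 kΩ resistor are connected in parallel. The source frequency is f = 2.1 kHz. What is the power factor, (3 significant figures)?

ω = 2πf = 13190 rad/s
X_C = 1/(ωC) = 2110 Ω
Parallel: admittances add. Y = 1/R + jωC
Y = (0.000510 + j0.000475) S
|Y| = 0.000697 S → |Z| = 1/|Y| = 1430 Ω, ∠Z = −∠Y = -43.0°
cos φ = cos(-43.0°) = 0.732

0.732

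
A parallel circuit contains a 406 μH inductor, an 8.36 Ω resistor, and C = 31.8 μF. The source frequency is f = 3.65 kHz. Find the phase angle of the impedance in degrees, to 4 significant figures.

ω = 2πf = 22930 rad/s
X_L = ωL = 9.311 Ω
X_C = 1/(ωC) = 1.371 Ω
Parallel: admittances add. Y = 1/R + 1/(jωL) + jωC
Y = (0.1196 + j0.6219) S
|Y| = 0.6333 S → |Z| = 1/|Y| = 1.579 Ω, ∠Z = −∠Y = -79.11°

-79.11°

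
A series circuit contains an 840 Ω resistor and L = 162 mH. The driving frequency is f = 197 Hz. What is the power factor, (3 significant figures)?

ω = 2πf = 1238 rad/s
X_L = ωL = 201 Ω
Z = 840 + j201 Ω
|Z| = √(840² + 201²) = 864 Ω
∠Z = arctan(201/840) = 13.4°
cos φ = cos(13.4°) = 0.973

0.973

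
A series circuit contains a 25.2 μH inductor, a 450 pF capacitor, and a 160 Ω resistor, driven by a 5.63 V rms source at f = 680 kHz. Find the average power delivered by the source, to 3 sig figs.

ω = 2πf = 4.273e+06 rad/s
X_L = ωL = 108 Ω
X_C = 1/(ωC) = 520 Ω
Net reactance X = X_L − X_C = -412 Ω
Z = 160 − j412 Ω
|Z| = √(160² + 412²) = 442 Ω
∠Z = arctan(-412/160) = -68.8°
I = V/|Z| = 12.7 mA
P = VI cos φ = 5.63 × 0.0127 × cos(-68.8°) = 25.9 mW

25.9 mW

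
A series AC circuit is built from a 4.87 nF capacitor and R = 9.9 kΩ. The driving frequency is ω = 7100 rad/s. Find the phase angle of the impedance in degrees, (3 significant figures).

X_C = 1/(ωC) = 28900 Ω
Z = 9900 − j28900 Ω
|Z| = √(9900² + 28900²) = 30600 Ω
∠Z = arctan(-28900/9900) = -71.1°

-71.1°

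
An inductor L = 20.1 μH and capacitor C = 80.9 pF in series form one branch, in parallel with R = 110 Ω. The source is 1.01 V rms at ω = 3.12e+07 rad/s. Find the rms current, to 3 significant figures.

X_L = ωL = 627 Ω
X_C = 1/(ωC) = 396 Ω
Branch 1: Z₁ = R = 110 Ω
Branch 2 (series LC): Z₂ = j(X_L − X_C) = j231 Ω
Parallel: Z = Z₁Z₂/(Z₁+Z₂), |Z| = 99.3 Ω, ∠Z = 25.5°
I = V/|Z| = 1.01/99.3 = 10.2 mA

10.2 mA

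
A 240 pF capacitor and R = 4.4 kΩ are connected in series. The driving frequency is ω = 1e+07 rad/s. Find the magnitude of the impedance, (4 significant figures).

4420 Ω

X_C = 1/(ωC) = 416.7 Ω
Z = 4400 − j416.7 Ω
|Z| = √(4400² + 416.7²) = 4420 Ω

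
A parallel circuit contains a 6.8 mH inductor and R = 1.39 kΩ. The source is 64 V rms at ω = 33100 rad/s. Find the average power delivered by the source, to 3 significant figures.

X_L = ωL = 225 Ω
Parallel: admittances add. Y = 1/R + 1/(jωL)
Y = (0.000719 − j0.00444) S
|Y| = 0.00450 S → |Z| = 1/|Y| = 222 Ω, ∠Z = −∠Y = 80.8°
I = V/|Z| = 288 mA
P = VI cos φ = 64 × 0.288 × cos(80.8°) = 2.95 W

2.95 W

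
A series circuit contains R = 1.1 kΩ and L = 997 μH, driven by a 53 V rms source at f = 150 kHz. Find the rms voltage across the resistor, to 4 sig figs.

40.30 V

ω = 2πf = 942500 rad/s
X_L = ωL = 939.7 Ω
Z = 1100 + j939.7 Ω
|Z| = √(1100² + 939.7²) = 1447 Ω
I = V/|Z| = 36.64 mA
V_R = I·|Z_R| = 0.03664 × 1100 = 40.30 V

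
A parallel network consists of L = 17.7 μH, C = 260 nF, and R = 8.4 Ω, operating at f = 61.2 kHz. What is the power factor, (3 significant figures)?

0.930

ω = 2πf = 384500 rad/s
X_L = ωL = 6.81 Ω
X_C = 1/(ωC) = 10.0 Ω
Parallel: admittances add. Y = 1/R + 1/(jωL) + jωC
Y = (0.119 − j0.0469) S
|Y| = 0.128 S → |Z| = 1/|Y| = 7.81 Ω, ∠Z = −∠Y = 21.5°
cos φ = cos(21.5°) = 0.930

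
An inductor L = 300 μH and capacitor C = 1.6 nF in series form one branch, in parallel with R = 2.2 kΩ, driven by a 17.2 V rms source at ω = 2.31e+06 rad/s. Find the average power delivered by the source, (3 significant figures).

X_L = ωL = 693 Ω
X_C = 1/(ωC) = 271 Ω
Branch 1: Z₁ = R = 2200 Ω
Branch 2 (series LC): Z₂ = j(X_L − X_C) = j422 Ω
Parallel: Z = Z₁Z₂/(Z₁+Z₂), |Z| = 415 Ω, ∠Z = 79.1°
I = V/|Z| = 41.5 mA
P = VI cos φ = 17.2 × 0.0415 × cos(79.1°) = 134 mW

134 mW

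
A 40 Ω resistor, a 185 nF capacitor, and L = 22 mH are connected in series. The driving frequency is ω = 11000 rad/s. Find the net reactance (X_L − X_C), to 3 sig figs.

X_L = ωL = 242 Ω
X_C = 1/(ωC) = 491 Ω
X = 242 − 491 = -249 Ω

-249 Ω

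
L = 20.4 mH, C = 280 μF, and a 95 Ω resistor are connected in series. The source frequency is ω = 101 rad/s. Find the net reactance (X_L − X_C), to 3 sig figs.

X_L = ωL = 2.06 Ω
X_C = 1/(ωC) = 35.4 Ω
X = 2.06 − 35.4 = -33.3 Ω

-33.3 Ω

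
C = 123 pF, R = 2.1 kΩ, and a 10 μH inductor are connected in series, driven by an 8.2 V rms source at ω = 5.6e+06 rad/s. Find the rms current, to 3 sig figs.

3.25 mA

X_L = ωL = 56.0 Ω
X_C = 1/(ωC) = 1450 Ω
Net reactance X = X_L − X_C = -1400 Ω
Z = 2100 − j1400 Ω
|Z| = √(2100² + 1400²) = 2520 Ω
I = V/|Z| = 8.2/2520 = 3.25 mA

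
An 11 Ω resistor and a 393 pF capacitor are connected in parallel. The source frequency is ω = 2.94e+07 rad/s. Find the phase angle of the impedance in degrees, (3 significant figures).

-7.24°

X_C = 1/(ωC) = 86.5 Ω
Parallel: admittances add. Y = 1/R + jωC
Y = (0.0909 + j0.0116) S
|Y| = 0.0916 S → |Z| = 1/|Y| = 10.9 Ω, ∠Z = −∠Y = -7.24°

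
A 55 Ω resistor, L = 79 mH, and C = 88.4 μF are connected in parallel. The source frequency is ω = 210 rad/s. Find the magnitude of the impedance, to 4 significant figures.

X_L = ωL = 16.59 Ω
X_C = 1/(ωC) = 53.87 Ω
Parallel: admittances add. Y = 1/R + 1/(jωL) + jωC
Y = (0.01818 − j0.04171) S
|Y| = 0.04550 S → |Z| = 1/|Y| = 21.98 Ω, ∠Z = −∠Y = 66.45°

21.98 Ω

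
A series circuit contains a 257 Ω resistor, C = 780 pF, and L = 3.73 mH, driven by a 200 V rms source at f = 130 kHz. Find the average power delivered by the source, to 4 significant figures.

ω = 2πf = 816800 rad/s
X_L = ωL = 3047 Ω
X_C = 1/(ωC) = 1570 Ω
Net reactance X = X_L − X_C = 1477 Ω
Z = 257.0 + j1477 Ω
|Z| = √(257.0² + 1477²) = 1499 Ω
∠Z = arctan(1477/257.0) = 80.13°
I = V/|Z| = 133.4 mA
P = VI cos φ = 200 × 0.1334 × cos(80.13°) = 4.573 W

4.573 W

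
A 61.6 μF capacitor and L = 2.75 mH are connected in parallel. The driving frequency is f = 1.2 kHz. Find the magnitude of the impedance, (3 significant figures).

2.40 Ω

ω = 2πf = 7540 rad/s
X_L = ωL = 20.7 Ω
X_C = 1/(ωC) = 2.15 Ω
Parallel: admittances add. Y = 1/(jωL) + jωC
Y = (0 + j0.416) S
|Y| = 0.416 S → |Z| = 1/|Y| = 2.40 Ω, ∠Z = −∠Y = -90.0°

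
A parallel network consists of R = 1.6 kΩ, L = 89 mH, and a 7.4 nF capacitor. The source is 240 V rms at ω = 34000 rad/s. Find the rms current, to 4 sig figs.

X_L = ωL = 3026 Ω
X_C = 1/(ωC) = 3975 Ω
Parallel: admittances add. Y = 1/R + 1/(jωL) + jωC
Y = (0.0006250 − j7.887e-05) S
|Y| = 0.0006300 S → |Z| = 1/|Y| = 1587 Ω, ∠Z = −∠Y = 7.192°
I = V/|Z| = 240/1587 = 151.2 mA

151.2 mA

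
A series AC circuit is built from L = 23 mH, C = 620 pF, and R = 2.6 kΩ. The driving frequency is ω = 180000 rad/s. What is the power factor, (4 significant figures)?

X_L = ωL = 4140 Ω
X_C = 1/(ωC) = 8961 Ω
Net reactance X = X_L − X_C = -4821 Ω
Z = 2600 − j4821 Ω
|Z| = √(2600² + 4821²) = 5477 Ω
∠Z = arctan(-4821/2600) = -61.66°
cos φ = cos(-61.66°) = 0.4747

0.4747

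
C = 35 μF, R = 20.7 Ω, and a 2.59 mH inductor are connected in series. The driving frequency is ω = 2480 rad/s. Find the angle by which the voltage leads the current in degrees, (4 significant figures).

-13.83°

X_L = ωL = 6.423 Ω
X_C = 1/(ωC) = 11.52 Ω
Net reactance X = X_L − X_C = -5.098 Ω
Z = 20.70 − j5.098 Ω
|Z| = √(20.70² + 5.098²) = 21.32 Ω
∠Z = arctan(-5.098/20.70) = -13.83°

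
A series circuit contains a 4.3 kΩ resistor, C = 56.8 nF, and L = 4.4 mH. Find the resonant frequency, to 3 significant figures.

10.1 kHz

ω₀ = 1/√(LC) = 1/√(0.0044 × 5.68e-08) = 63260 rad/s
f₀ = ω₀/(2π) = 10.1 kHz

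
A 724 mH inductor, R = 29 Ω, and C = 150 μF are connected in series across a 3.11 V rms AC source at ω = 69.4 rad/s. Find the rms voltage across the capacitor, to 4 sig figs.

5.510 V

X_L = ωL = 50.25 Ω
X_C = 1/(ωC) = 96.06 Ω
Net reactance X = X_L − X_C = -45.82 Ω
Z = 29.00 − j45.82 Ω
|Z| = √(29.00² + 45.82²) = 54.22 Ω
I = V/|Z| = 57.36 mA
V_C = I·|Z_C| = 0.05736 × 96.06 = 5.510 V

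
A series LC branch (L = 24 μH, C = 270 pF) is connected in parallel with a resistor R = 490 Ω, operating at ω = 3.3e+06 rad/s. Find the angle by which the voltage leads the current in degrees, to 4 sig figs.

-25.16°

X_L = ωL = 79.20 Ω
X_C = 1/(ωC) = 1122 Ω
Branch 1: Z₁ = R = 490.0 Ω
Branch 2 (series LC): Z₂ = j(X_L − X_C) = −j1043 Ω
Parallel: Z = Z₁Z₂/(Z₁+Z₂), |Z| = 443.5 Ω, ∠Z = -25.16°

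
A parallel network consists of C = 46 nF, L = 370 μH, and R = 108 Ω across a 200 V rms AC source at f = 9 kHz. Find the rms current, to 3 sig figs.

ω = 2πf = 56550 rad/s
X_L = ωL = 20.9 Ω
X_C = 1/(ωC) = 384 Ω
Parallel: admittances add. Y = 1/R + 1/(jωL) + jωC
Y = (0.00926 − j0.0452) S
|Y| = 0.0461 S → |Z| = 1/|Y| = 21.7 Ω, ∠Z = −∠Y = 78.4°
I = V/|Z| = 200/21.7 = 9.23 A

9.23 A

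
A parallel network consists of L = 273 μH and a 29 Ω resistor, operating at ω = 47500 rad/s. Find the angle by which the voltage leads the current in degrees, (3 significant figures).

X_L = ωL = 13.0 Ω
Parallel: admittances add. Y = 1/R + 1/(jωL)
Y = (0.0345 − j0.0771) S
|Y| = 0.0845 S → |Z| = 1/|Y| = 11.8 Ω, ∠Z = −∠Y = 65.9°

65.9°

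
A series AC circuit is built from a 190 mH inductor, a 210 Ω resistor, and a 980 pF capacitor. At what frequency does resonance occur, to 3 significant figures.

11.7 kHz

ω₀ = 1/√(LC) = 1/√(0.19 × 9.8e-10) = 73280 rad/s
f₀ = ω₀/(2π) = 11.7 kHz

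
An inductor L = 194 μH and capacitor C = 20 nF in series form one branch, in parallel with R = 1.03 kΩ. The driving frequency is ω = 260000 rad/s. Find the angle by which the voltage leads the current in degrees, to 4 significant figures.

X_L = ωL = 50.44 Ω
X_C = 1/(ωC) = 192.3 Ω
Branch 1: Z₁ = R = 1030 Ω
Branch 2 (series LC): Z₂ = j(X_L − X_C) = −j141.9 Ω
Parallel: Z = Z₁Z₂/(Z₁+Z₂), |Z| = 140.5 Ω, ∠Z = -82.16°

-82.16°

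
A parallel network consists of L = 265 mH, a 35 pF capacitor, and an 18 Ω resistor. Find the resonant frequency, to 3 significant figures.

52.3 kHz

ω₀ = 1/√(LC) = 1/√(0.265 × 3.5e-11) = 328400 rad/s
f₀ = ω₀/(2π) = 52.3 kHz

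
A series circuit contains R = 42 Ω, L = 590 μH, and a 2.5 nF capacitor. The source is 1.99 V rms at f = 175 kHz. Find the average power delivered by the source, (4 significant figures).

ω = 2πf = 1.1e+06 rad/s
X_L = ωL = 648.7 Ω
X_C = 1/(ωC) = 363.8 Ω
Net reactance X = X_L − X_C = 285.0 Ω
Z = 42.00 + j285.0 Ω
|Z| = √(42.00² + 285.0²) = 288.0 Ω
∠Z = arctan(285.0/42.00) = 81.62°
I = V/|Z| = 6.909 mA
P = VI cos φ = 1.99 × 0.006909 × cos(81.62°) = 2.005 mW

2.005 mW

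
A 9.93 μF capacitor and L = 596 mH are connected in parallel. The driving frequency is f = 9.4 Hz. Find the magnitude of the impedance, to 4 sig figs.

ω = 2πf = 59.06 rad/s
X_L = ωL = 35.20 Ω
X_C = 1/(ωC) = 1705 Ω
Parallel: admittances add. Y = 1/(jωL) + jωC
Y = (0 − j0.02782) S
|Y| = 0.02782 S → |Z| = 1/|Y| = 35.94 Ω, ∠Z = −∠Y = 90.00°

35.94 Ω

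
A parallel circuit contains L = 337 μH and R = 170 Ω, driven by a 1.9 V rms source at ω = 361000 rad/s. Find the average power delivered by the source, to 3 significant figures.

X_L = ωL = 122 Ω
Parallel: admittances add. Y = 1/R + 1/(jωL)
Y = (0.00588 − j0.00822) S
|Y| = 0.0101 S → |Z| = 1/|Y| = 98.9 Ω, ∠Z = −∠Y = 54.4°
I = V/|Z| = 19.2 mA
P = VI cos φ = 1.9 × 0.0192 × cos(54.4°) = 21.2 mW

21.2 mW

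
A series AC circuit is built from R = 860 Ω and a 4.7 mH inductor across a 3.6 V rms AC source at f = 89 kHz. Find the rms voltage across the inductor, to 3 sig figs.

ω = 2πf = 559200 rad/s
X_L = ωL = 2630 Ω
Z = 860 + j2630 Ω
|Z| = √(860² + 2630²) = 2770 Ω
I = V/|Z| = 1.30 mA
V_L = I·|Z_L| = 0.00130 × 2630 = 3.42 V

3.42 V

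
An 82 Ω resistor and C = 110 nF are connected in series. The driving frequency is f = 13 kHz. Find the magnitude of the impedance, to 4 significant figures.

ω = 2πf = 81680 rad/s
X_C = 1/(ωC) = 111.3 Ω
Z = 82.00 − j111.3 Ω
|Z| = √(82.00² + 111.3²) = 138.2 Ω

138.2 Ω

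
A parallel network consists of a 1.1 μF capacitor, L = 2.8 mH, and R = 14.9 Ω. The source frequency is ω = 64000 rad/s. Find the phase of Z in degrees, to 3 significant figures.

X_L = ωL = 179 Ω
X_C = 1/(ωC) = 14.2 Ω
Parallel: admittances add. Y = 1/R + 1/(jωL) + jωC
Y = (0.0671 + j0.0648) S
|Y| = 0.0933 S → |Z| = 1/|Y| = 10.7 Ω, ∠Z = −∠Y = -44.0°

-44.0°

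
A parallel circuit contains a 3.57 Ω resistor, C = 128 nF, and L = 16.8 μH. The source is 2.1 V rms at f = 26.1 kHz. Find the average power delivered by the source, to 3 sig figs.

ω = 2πf = 164000 rad/s
X_L = ωL = 2.76 Ω
X_C = 1/(ωC) = 47.6 Ω
Parallel: admittances add. Y = 1/R + 1/(jωL) + jωC
Y = (0.280 − j0.342) S
|Y| = 0.442 S → |Z| = 1/|Y| = 2.26 Ω, ∠Z = −∠Y = 50.7°
I = V/|Z| = 928 mA
P = VI cos φ = 2.1 × 0.928 × cos(50.7°) = 1.24 W

1.24 W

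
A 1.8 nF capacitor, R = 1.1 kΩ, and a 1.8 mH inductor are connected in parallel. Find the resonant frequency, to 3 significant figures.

ω₀ = 1/√(LC) = 1/√(0.0018 × 1.8e-09) = 555600 rad/s
f₀ = ω₀/(2π) = 88.4 kHz

88.4 kHz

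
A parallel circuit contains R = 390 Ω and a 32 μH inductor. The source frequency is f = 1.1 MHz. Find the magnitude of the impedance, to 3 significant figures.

ω = 2πf = 6.912e+06 rad/s
X_L = ωL = 221 Ω
Parallel: admittances add. Y = 1/R + 1/(jωL)
Y = (0.00256 − j0.00452) S
|Y| = 0.00520 S → |Z| = 1/|Y| = 192 Ω, ∠Z = −∠Y = 60.4°

192 Ω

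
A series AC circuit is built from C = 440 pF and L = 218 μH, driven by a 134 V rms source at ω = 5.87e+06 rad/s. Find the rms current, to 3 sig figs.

150 mA

X_L = ωL = 1280 Ω
X_C = 1/(ωC) = 387 Ω
Net reactance X = X_L − X_C = 892 Ω
Z = j892 Ω
|Z| = √(0² + 892²) = 892 Ω
I = V/|Z| = 134/892 = 150 mA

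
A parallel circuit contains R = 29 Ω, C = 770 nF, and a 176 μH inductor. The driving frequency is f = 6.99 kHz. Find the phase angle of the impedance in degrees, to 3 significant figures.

70.2°

ω = 2πf = 43920 rad/s
X_L = ωL = 7.73 Ω
X_C = 1/(ωC) = 29.6 Ω
Parallel: admittances add. Y = 1/R + 1/(jωL) + jωC
Y = (0.0345 − j0.0956) S
|Y| = 0.102 S → |Z| = 1/|Y| = 9.84 Ω, ∠Z = −∠Y = 70.2°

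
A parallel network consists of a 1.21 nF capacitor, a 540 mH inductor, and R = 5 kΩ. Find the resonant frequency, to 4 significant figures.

6.226 kHz

ω₀ = 1/√(LC) = 1/√(0.54 × 1.21e-09) = 39120 rad/s
f₀ = ω₀/(2π) = 6.226 kHz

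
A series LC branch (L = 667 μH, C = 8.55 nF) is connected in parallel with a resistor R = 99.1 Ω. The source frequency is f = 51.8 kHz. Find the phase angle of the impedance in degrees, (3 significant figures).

ω = 2πf = 325500 rad/s
X_L = ωL = 217 Ω
X_C = 1/(ωC) = 359 Ω
Branch 1: Z₁ = R = 99.1 Ω
Branch 2 (series LC): Z₂ = j(X_L − X_C) = −j142 Ω
Parallel: Z = Z₁Z₂/(Z₁+Z₂), |Z| = 81.3 Ω, ∠Z = -34.9°

-34.9°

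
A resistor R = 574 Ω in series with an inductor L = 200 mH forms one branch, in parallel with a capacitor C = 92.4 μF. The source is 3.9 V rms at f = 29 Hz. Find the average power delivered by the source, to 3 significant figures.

ω = 2πf = 182.2 rad/s
X_L = ωL = 36.4 Ω
X_C = 1/(ωC) = 59.4 Ω
Branch 1 (R+jX_L): Z₁ = 574 + j36.4 Ω, |Z₁| = 575 Ω
Branch 2 (−jX_C): Z₂ = −j59.4 Ω
Parallel: Z = Z₁Z₂/(Z₁+Z₂), |Z| = 59.5 Ω, ∠Z = -84.1°
I = V/|Z| = 65.6 mA
P = VI cos φ = 3.9 × 0.0656 × cos(-84.1°) = 26.4 mW

26.4 mW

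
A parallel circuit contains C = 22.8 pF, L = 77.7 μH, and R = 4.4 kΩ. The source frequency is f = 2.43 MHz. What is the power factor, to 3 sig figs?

0.417

ω = 2πf = 1.527e+07 rad/s
X_L = ωL = 1190 Ω
X_C = 1/(ωC) = 2870 Ω
Parallel: admittances add. Y = 1/R + 1/(jωL) + jωC
Y = (0.000227 − j0.000495) S
|Y| = 0.000545 S → |Z| = 1/|Y| = 1840 Ω, ∠Z = −∠Y = 65.3°
cos φ = cos(65.3°) = 0.417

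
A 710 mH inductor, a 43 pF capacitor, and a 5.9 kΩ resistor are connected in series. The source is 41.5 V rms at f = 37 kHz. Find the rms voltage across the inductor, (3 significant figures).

105 V

ω = 2πf = 232500 rad/s
X_L = ωL = 165000 Ω
X_C = 1/(ωC) = 100000 Ω
Net reactance X = X_L − X_C = 65000 Ω
Z = 5900 + j65000 Ω
|Z| = √(5900² + 65000²) = 65300 Ω
I = V/|Z| = 636 μA
V_L = I·|Z_L| = 0.000636 × 165000 = 105 V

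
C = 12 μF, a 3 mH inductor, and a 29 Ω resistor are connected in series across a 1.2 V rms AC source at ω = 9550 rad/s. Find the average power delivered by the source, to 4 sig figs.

X_L = ωL = 28.65 Ω
X_C = 1/(ωC) = 8.726 Ω
Net reactance X = X_L − X_C = 19.92 Ω
Z = 29.00 + j19.92 Ω
|Z| = √(29.00² + 19.92²) = 35.18 Ω
∠Z = arctan(19.92/29.00) = 34.49°
I = V/|Z| = 34.11 mA
P = VI cos φ = 1.2 × 0.03411 × cos(34.49°) = 33.73 mW

33.73 mW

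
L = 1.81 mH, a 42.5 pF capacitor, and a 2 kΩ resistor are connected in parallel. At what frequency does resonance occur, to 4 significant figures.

573.8 kHz

ω₀ = 1/√(LC) = 1/√(0.00181 × 4.25e-11) = 3.606e+06 rad/s
f₀ = ω₀/(2π) = 573.8 kHz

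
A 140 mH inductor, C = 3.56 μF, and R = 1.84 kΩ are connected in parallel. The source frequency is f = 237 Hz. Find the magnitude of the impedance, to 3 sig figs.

ω = 2πf = 1489 rad/s
X_L = ωL = 208 Ω
X_C = 1/(ωC) = 189 Ω
Parallel: admittances add. Y = 1/R + 1/(jωL) + jωC
Y = (0.000543 + j0.000505) S
|Y| = 0.000742 S → |Z| = 1/|Y| = 1350 Ω, ∠Z = −∠Y = -42.9°

1350 Ω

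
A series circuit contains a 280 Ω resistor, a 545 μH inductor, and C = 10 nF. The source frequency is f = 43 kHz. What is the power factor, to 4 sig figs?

0.7824

ω = 2πf = 270200 rad/s
X_L = ωL = 147.2 Ω
X_C = 1/(ωC) = 370.1 Ω
Net reactance X = X_L − X_C = -222.9 Ω
Z = 280.0 − j222.9 Ω
|Z| = √(280.0² + 222.9²) = 357.9 Ω
∠Z = arctan(-222.9/280.0) = -38.52°
cos φ = cos(-38.52°) = 0.7824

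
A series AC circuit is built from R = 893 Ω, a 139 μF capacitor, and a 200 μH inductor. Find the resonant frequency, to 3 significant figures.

955 Hz

ω₀ = 1/√(LC) = 1/√(0.0002 × 0.000139) = 5998 rad/s
f₀ = ω₀/(2π) = 955 Hz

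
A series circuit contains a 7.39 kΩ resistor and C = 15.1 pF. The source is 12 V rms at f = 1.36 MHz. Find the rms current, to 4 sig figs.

1.121 mA

ω = 2πf = 8.545e+06 rad/s
X_C = 1/(ωC) = 7750 Ω
Z = 7390 − j7750 Ω
|Z| = √(7390² + 7750²) = 10710 Ω
I = V/|Z| = 12/10710 = 1.121 mA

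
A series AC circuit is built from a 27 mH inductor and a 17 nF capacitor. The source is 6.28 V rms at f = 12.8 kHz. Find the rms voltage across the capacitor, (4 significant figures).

ω = 2πf = 80420 rad/s
X_L = ωL = 2171 Ω
X_C = 1/(ωC) = 731.4 Ω
Net reactance X = X_L − X_C = 1440 Ω
Z = j1440 Ω
|Z| = √(0² + 1440²) = 1440 Ω
I = V/|Z| = 4.361 mA
V_C = I·|Z_C| = 0.004361 × 731.4 = 3.190 V

3.190 V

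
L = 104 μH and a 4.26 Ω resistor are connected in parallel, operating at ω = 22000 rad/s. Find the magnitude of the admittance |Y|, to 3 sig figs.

X_L = ωL = 2.29 Ω
Parallel: admittances add. Y = 1/R + 1/(jωL)
Y = (0.235 − j0.437) S
|Y| = 0.496 S → |Z| = 1/|Y| = 2.02 Ω, ∠Z = −∠Y = 61.8°

496 mS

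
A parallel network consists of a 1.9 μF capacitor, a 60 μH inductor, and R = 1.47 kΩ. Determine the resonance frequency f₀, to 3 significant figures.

ω₀ = 1/√(LC) = 1/√(6e-05 × 1.9e-06) = 93660 rad/s
f₀ = ω₀/(2π) = 14.9 kHz

14.9 kHz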